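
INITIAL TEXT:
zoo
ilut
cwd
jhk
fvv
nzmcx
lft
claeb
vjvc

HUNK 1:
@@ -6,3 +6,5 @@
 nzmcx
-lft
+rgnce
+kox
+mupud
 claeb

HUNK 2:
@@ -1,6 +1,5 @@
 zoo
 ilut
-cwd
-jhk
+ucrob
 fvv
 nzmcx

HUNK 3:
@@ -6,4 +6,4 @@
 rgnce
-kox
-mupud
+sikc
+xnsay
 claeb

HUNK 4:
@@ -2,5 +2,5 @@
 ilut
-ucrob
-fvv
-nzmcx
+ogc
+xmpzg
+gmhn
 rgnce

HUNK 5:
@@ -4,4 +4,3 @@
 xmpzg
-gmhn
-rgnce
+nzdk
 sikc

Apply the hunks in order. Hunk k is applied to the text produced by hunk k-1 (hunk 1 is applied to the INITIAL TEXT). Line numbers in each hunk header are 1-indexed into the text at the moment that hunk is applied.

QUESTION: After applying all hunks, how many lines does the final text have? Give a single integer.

Hunk 1: at line 6 remove [lft] add [rgnce,kox,mupud] -> 11 lines: zoo ilut cwd jhk fvv nzmcx rgnce kox mupud claeb vjvc
Hunk 2: at line 1 remove [cwd,jhk] add [ucrob] -> 10 lines: zoo ilut ucrob fvv nzmcx rgnce kox mupud claeb vjvc
Hunk 3: at line 6 remove [kox,mupud] add [sikc,xnsay] -> 10 lines: zoo ilut ucrob fvv nzmcx rgnce sikc xnsay claeb vjvc
Hunk 4: at line 2 remove [ucrob,fvv,nzmcx] add [ogc,xmpzg,gmhn] -> 10 lines: zoo ilut ogc xmpzg gmhn rgnce sikc xnsay claeb vjvc
Hunk 5: at line 4 remove [gmhn,rgnce] add [nzdk] -> 9 lines: zoo ilut ogc xmpzg nzdk sikc xnsay claeb vjvc
Final line count: 9

Answer: 9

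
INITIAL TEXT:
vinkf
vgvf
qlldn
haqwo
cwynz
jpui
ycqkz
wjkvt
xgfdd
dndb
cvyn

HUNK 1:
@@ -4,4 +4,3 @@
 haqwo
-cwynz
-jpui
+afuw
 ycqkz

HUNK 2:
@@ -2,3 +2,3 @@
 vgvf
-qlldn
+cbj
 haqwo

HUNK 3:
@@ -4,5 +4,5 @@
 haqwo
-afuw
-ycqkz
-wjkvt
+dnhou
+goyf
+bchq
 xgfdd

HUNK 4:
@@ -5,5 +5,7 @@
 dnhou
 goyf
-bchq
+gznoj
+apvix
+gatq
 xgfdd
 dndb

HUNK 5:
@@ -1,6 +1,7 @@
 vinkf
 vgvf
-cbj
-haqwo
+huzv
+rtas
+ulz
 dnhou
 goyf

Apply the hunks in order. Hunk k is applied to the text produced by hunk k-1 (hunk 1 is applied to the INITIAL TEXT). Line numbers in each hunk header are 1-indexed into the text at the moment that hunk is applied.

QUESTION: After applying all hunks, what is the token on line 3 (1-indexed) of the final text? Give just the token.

Answer: huzv

Derivation:
Hunk 1: at line 4 remove [cwynz,jpui] add [afuw] -> 10 lines: vinkf vgvf qlldn haqwo afuw ycqkz wjkvt xgfdd dndb cvyn
Hunk 2: at line 2 remove [qlldn] add [cbj] -> 10 lines: vinkf vgvf cbj haqwo afuw ycqkz wjkvt xgfdd dndb cvyn
Hunk 3: at line 4 remove [afuw,ycqkz,wjkvt] add [dnhou,goyf,bchq] -> 10 lines: vinkf vgvf cbj haqwo dnhou goyf bchq xgfdd dndb cvyn
Hunk 4: at line 5 remove [bchq] add [gznoj,apvix,gatq] -> 12 lines: vinkf vgvf cbj haqwo dnhou goyf gznoj apvix gatq xgfdd dndb cvyn
Hunk 5: at line 1 remove [cbj,haqwo] add [huzv,rtas,ulz] -> 13 lines: vinkf vgvf huzv rtas ulz dnhou goyf gznoj apvix gatq xgfdd dndb cvyn
Final line 3: huzv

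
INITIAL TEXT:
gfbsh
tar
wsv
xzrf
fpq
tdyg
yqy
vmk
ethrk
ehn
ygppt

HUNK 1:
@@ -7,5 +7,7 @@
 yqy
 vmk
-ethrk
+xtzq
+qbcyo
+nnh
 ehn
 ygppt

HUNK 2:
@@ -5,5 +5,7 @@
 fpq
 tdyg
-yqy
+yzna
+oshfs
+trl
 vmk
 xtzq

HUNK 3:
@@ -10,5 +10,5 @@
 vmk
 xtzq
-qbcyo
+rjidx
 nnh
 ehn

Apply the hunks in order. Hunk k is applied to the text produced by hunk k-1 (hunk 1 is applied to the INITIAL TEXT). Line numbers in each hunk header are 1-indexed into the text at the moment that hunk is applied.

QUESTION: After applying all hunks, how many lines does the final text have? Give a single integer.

Hunk 1: at line 7 remove [ethrk] add [xtzq,qbcyo,nnh] -> 13 lines: gfbsh tar wsv xzrf fpq tdyg yqy vmk xtzq qbcyo nnh ehn ygppt
Hunk 2: at line 5 remove [yqy] add [yzna,oshfs,trl] -> 15 lines: gfbsh tar wsv xzrf fpq tdyg yzna oshfs trl vmk xtzq qbcyo nnh ehn ygppt
Hunk 3: at line 10 remove [qbcyo] add [rjidx] -> 15 lines: gfbsh tar wsv xzrf fpq tdyg yzna oshfs trl vmk xtzq rjidx nnh ehn ygppt
Final line count: 15

Answer: 15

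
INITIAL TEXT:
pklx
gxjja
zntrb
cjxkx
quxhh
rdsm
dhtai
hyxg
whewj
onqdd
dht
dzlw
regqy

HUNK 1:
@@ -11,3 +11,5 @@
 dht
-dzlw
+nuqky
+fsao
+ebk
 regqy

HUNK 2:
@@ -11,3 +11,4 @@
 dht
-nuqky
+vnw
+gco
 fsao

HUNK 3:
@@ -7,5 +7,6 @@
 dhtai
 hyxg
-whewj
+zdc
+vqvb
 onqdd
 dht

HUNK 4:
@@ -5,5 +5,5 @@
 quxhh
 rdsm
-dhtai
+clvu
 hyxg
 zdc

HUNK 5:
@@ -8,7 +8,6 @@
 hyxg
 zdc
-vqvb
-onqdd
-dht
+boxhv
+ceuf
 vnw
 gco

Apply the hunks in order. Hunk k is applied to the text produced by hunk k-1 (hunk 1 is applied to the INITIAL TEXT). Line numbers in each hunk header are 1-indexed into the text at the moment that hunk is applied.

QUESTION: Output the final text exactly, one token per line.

Answer: pklx
gxjja
zntrb
cjxkx
quxhh
rdsm
clvu
hyxg
zdc
boxhv
ceuf
vnw
gco
fsao
ebk
regqy

Derivation:
Hunk 1: at line 11 remove [dzlw] add [nuqky,fsao,ebk] -> 15 lines: pklx gxjja zntrb cjxkx quxhh rdsm dhtai hyxg whewj onqdd dht nuqky fsao ebk regqy
Hunk 2: at line 11 remove [nuqky] add [vnw,gco] -> 16 lines: pklx gxjja zntrb cjxkx quxhh rdsm dhtai hyxg whewj onqdd dht vnw gco fsao ebk regqy
Hunk 3: at line 7 remove [whewj] add [zdc,vqvb] -> 17 lines: pklx gxjja zntrb cjxkx quxhh rdsm dhtai hyxg zdc vqvb onqdd dht vnw gco fsao ebk regqy
Hunk 4: at line 5 remove [dhtai] add [clvu] -> 17 lines: pklx gxjja zntrb cjxkx quxhh rdsm clvu hyxg zdc vqvb onqdd dht vnw gco fsao ebk regqy
Hunk 5: at line 8 remove [vqvb,onqdd,dht] add [boxhv,ceuf] -> 16 lines: pklx gxjja zntrb cjxkx quxhh rdsm clvu hyxg zdc boxhv ceuf vnw gco fsao ebk regqy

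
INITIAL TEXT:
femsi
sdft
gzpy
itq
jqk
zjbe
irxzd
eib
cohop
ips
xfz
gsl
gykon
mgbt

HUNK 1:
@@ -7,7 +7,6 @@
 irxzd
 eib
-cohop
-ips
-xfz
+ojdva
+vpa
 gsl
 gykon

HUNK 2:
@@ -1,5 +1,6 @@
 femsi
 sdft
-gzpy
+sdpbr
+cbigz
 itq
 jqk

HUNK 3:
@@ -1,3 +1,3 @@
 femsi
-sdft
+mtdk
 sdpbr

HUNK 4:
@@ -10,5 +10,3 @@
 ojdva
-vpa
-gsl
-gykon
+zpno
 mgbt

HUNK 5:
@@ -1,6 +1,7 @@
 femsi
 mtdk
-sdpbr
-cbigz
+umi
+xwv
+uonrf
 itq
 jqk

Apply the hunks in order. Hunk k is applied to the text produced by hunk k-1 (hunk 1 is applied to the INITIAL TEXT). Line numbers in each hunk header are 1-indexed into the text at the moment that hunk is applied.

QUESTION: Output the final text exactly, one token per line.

Answer: femsi
mtdk
umi
xwv
uonrf
itq
jqk
zjbe
irxzd
eib
ojdva
zpno
mgbt

Derivation:
Hunk 1: at line 7 remove [cohop,ips,xfz] add [ojdva,vpa] -> 13 lines: femsi sdft gzpy itq jqk zjbe irxzd eib ojdva vpa gsl gykon mgbt
Hunk 2: at line 1 remove [gzpy] add [sdpbr,cbigz] -> 14 lines: femsi sdft sdpbr cbigz itq jqk zjbe irxzd eib ojdva vpa gsl gykon mgbt
Hunk 3: at line 1 remove [sdft] add [mtdk] -> 14 lines: femsi mtdk sdpbr cbigz itq jqk zjbe irxzd eib ojdva vpa gsl gykon mgbt
Hunk 4: at line 10 remove [vpa,gsl,gykon] add [zpno] -> 12 lines: femsi mtdk sdpbr cbigz itq jqk zjbe irxzd eib ojdva zpno mgbt
Hunk 5: at line 1 remove [sdpbr,cbigz] add [umi,xwv,uonrf] -> 13 lines: femsi mtdk umi xwv uonrf itq jqk zjbe irxzd eib ojdva zpno mgbt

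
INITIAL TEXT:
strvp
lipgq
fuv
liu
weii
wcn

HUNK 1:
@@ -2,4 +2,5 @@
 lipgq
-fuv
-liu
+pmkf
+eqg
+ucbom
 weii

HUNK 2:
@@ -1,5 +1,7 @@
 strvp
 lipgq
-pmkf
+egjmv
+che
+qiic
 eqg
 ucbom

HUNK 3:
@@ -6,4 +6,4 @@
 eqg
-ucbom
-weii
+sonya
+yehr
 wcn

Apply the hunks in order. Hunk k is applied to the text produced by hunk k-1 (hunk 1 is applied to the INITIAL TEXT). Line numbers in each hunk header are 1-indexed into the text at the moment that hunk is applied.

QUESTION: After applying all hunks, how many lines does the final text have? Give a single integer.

Hunk 1: at line 2 remove [fuv,liu] add [pmkf,eqg,ucbom] -> 7 lines: strvp lipgq pmkf eqg ucbom weii wcn
Hunk 2: at line 1 remove [pmkf] add [egjmv,che,qiic] -> 9 lines: strvp lipgq egjmv che qiic eqg ucbom weii wcn
Hunk 3: at line 6 remove [ucbom,weii] add [sonya,yehr] -> 9 lines: strvp lipgq egjmv che qiic eqg sonya yehr wcn
Final line count: 9

Answer: 9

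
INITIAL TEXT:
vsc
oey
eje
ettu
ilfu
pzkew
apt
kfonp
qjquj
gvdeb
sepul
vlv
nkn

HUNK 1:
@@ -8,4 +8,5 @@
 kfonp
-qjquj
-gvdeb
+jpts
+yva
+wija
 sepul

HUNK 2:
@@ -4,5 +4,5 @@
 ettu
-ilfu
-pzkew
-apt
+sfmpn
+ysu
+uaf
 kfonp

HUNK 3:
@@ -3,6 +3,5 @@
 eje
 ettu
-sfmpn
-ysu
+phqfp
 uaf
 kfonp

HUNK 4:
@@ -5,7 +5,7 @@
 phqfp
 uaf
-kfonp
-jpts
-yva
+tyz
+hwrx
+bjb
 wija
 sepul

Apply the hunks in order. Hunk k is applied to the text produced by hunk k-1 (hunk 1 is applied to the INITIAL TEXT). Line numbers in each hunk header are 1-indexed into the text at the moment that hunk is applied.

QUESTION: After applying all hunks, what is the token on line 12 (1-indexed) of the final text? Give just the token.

Answer: vlv

Derivation:
Hunk 1: at line 8 remove [qjquj,gvdeb] add [jpts,yva,wija] -> 14 lines: vsc oey eje ettu ilfu pzkew apt kfonp jpts yva wija sepul vlv nkn
Hunk 2: at line 4 remove [ilfu,pzkew,apt] add [sfmpn,ysu,uaf] -> 14 lines: vsc oey eje ettu sfmpn ysu uaf kfonp jpts yva wija sepul vlv nkn
Hunk 3: at line 3 remove [sfmpn,ysu] add [phqfp] -> 13 lines: vsc oey eje ettu phqfp uaf kfonp jpts yva wija sepul vlv nkn
Hunk 4: at line 5 remove [kfonp,jpts,yva] add [tyz,hwrx,bjb] -> 13 lines: vsc oey eje ettu phqfp uaf tyz hwrx bjb wija sepul vlv nkn
Final line 12: vlv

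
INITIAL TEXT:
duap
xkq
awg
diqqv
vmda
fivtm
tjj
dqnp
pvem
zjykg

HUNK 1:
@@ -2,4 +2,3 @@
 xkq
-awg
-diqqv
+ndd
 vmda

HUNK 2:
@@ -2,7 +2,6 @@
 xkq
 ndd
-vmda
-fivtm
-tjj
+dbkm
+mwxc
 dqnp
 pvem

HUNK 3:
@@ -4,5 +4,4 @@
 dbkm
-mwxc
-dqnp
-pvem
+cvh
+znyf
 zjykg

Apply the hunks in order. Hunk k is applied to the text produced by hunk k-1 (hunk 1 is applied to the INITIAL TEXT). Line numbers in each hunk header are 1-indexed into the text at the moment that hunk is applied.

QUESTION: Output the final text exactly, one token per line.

Answer: duap
xkq
ndd
dbkm
cvh
znyf
zjykg

Derivation:
Hunk 1: at line 2 remove [awg,diqqv] add [ndd] -> 9 lines: duap xkq ndd vmda fivtm tjj dqnp pvem zjykg
Hunk 2: at line 2 remove [vmda,fivtm,tjj] add [dbkm,mwxc] -> 8 lines: duap xkq ndd dbkm mwxc dqnp pvem zjykg
Hunk 3: at line 4 remove [mwxc,dqnp,pvem] add [cvh,znyf] -> 7 lines: duap xkq ndd dbkm cvh znyf zjykg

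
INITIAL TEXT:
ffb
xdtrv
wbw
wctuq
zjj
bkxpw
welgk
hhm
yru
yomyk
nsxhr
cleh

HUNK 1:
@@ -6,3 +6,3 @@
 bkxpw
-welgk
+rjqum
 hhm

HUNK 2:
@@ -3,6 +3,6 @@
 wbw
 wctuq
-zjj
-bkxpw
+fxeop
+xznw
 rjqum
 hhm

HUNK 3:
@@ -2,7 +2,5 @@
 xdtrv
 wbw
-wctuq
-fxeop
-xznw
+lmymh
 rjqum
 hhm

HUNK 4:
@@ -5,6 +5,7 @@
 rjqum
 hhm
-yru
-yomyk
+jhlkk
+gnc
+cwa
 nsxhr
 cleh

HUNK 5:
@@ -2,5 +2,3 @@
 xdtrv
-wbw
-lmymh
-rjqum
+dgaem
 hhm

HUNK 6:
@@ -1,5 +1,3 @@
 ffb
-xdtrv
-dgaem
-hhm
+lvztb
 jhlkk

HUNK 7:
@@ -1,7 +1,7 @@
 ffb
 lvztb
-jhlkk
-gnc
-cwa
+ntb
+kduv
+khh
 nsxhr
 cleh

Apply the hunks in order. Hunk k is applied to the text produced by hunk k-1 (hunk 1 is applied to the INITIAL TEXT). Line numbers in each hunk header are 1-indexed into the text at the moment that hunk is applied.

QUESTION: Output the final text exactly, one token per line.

Answer: ffb
lvztb
ntb
kduv
khh
nsxhr
cleh

Derivation:
Hunk 1: at line 6 remove [welgk] add [rjqum] -> 12 lines: ffb xdtrv wbw wctuq zjj bkxpw rjqum hhm yru yomyk nsxhr cleh
Hunk 2: at line 3 remove [zjj,bkxpw] add [fxeop,xznw] -> 12 lines: ffb xdtrv wbw wctuq fxeop xznw rjqum hhm yru yomyk nsxhr cleh
Hunk 3: at line 2 remove [wctuq,fxeop,xznw] add [lmymh] -> 10 lines: ffb xdtrv wbw lmymh rjqum hhm yru yomyk nsxhr cleh
Hunk 4: at line 5 remove [yru,yomyk] add [jhlkk,gnc,cwa] -> 11 lines: ffb xdtrv wbw lmymh rjqum hhm jhlkk gnc cwa nsxhr cleh
Hunk 5: at line 2 remove [wbw,lmymh,rjqum] add [dgaem] -> 9 lines: ffb xdtrv dgaem hhm jhlkk gnc cwa nsxhr cleh
Hunk 6: at line 1 remove [xdtrv,dgaem,hhm] add [lvztb] -> 7 lines: ffb lvztb jhlkk gnc cwa nsxhr cleh
Hunk 7: at line 1 remove [jhlkk,gnc,cwa] add [ntb,kduv,khh] -> 7 lines: ffb lvztb ntb kduv khh nsxhr cleh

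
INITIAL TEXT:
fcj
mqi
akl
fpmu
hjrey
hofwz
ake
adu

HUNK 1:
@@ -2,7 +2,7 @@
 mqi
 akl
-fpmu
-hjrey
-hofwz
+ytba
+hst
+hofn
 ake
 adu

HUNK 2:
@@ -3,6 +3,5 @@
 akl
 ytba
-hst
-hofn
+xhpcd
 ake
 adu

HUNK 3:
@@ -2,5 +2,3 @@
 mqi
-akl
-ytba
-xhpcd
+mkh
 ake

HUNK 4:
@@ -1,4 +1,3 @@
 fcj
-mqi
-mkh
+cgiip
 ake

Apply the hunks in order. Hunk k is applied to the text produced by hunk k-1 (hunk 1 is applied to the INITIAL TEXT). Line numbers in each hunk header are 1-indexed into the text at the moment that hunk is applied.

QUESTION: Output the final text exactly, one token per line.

Hunk 1: at line 2 remove [fpmu,hjrey,hofwz] add [ytba,hst,hofn] -> 8 lines: fcj mqi akl ytba hst hofn ake adu
Hunk 2: at line 3 remove [hst,hofn] add [xhpcd] -> 7 lines: fcj mqi akl ytba xhpcd ake adu
Hunk 3: at line 2 remove [akl,ytba,xhpcd] add [mkh] -> 5 lines: fcj mqi mkh ake adu
Hunk 4: at line 1 remove [mqi,mkh] add [cgiip] -> 4 lines: fcj cgiip ake adu

Answer: fcj
cgiip
ake
adu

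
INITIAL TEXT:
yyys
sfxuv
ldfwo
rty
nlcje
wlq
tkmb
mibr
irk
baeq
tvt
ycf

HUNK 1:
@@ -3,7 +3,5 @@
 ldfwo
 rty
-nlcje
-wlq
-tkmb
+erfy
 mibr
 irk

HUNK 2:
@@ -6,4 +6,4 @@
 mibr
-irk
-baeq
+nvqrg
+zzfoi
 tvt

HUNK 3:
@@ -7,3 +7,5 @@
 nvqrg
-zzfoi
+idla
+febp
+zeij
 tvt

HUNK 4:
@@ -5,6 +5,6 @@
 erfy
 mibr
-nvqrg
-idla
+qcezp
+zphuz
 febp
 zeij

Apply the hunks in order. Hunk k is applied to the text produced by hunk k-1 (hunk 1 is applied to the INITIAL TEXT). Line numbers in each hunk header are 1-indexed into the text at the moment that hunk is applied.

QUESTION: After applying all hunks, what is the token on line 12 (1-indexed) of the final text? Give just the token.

Answer: ycf

Derivation:
Hunk 1: at line 3 remove [nlcje,wlq,tkmb] add [erfy] -> 10 lines: yyys sfxuv ldfwo rty erfy mibr irk baeq tvt ycf
Hunk 2: at line 6 remove [irk,baeq] add [nvqrg,zzfoi] -> 10 lines: yyys sfxuv ldfwo rty erfy mibr nvqrg zzfoi tvt ycf
Hunk 3: at line 7 remove [zzfoi] add [idla,febp,zeij] -> 12 lines: yyys sfxuv ldfwo rty erfy mibr nvqrg idla febp zeij tvt ycf
Hunk 4: at line 5 remove [nvqrg,idla] add [qcezp,zphuz] -> 12 lines: yyys sfxuv ldfwo rty erfy mibr qcezp zphuz febp zeij tvt ycf
Final line 12: ycf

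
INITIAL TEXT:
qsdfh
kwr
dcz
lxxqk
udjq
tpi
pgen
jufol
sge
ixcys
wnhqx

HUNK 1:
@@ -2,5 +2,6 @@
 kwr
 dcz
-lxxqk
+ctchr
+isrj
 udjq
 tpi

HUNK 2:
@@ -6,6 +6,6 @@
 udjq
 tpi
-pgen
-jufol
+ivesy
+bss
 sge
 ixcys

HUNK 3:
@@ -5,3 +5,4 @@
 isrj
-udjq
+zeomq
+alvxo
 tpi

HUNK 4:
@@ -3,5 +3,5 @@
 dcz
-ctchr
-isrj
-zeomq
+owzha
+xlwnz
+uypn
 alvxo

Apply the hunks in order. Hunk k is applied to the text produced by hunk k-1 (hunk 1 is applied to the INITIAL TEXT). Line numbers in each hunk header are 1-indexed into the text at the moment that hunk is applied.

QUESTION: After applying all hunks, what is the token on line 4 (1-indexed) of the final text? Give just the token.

Answer: owzha

Derivation:
Hunk 1: at line 2 remove [lxxqk] add [ctchr,isrj] -> 12 lines: qsdfh kwr dcz ctchr isrj udjq tpi pgen jufol sge ixcys wnhqx
Hunk 2: at line 6 remove [pgen,jufol] add [ivesy,bss] -> 12 lines: qsdfh kwr dcz ctchr isrj udjq tpi ivesy bss sge ixcys wnhqx
Hunk 3: at line 5 remove [udjq] add [zeomq,alvxo] -> 13 lines: qsdfh kwr dcz ctchr isrj zeomq alvxo tpi ivesy bss sge ixcys wnhqx
Hunk 4: at line 3 remove [ctchr,isrj,zeomq] add [owzha,xlwnz,uypn] -> 13 lines: qsdfh kwr dcz owzha xlwnz uypn alvxo tpi ivesy bss sge ixcys wnhqx
Final line 4: owzha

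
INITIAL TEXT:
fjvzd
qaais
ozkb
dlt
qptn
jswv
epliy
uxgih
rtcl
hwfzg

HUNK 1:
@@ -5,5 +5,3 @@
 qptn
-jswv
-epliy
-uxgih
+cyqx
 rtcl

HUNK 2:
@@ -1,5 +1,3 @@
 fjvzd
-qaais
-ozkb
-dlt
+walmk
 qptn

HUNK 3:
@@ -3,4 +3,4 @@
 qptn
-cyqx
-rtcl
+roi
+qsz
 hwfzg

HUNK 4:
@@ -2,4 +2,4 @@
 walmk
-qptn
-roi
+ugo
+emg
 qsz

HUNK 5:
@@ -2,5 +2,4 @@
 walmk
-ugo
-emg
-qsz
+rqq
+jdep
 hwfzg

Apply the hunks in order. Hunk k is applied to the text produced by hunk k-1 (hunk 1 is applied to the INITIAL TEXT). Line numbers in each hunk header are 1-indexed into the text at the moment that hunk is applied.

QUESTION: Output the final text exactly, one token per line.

Hunk 1: at line 5 remove [jswv,epliy,uxgih] add [cyqx] -> 8 lines: fjvzd qaais ozkb dlt qptn cyqx rtcl hwfzg
Hunk 2: at line 1 remove [qaais,ozkb,dlt] add [walmk] -> 6 lines: fjvzd walmk qptn cyqx rtcl hwfzg
Hunk 3: at line 3 remove [cyqx,rtcl] add [roi,qsz] -> 6 lines: fjvzd walmk qptn roi qsz hwfzg
Hunk 4: at line 2 remove [qptn,roi] add [ugo,emg] -> 6 lines: fjvzd walmk ugo emg qsz hwfzg
Hunk 5: at line 2 remove [ugo,emg,qsz] add [rqq,jdep] -> 5 lines: fjvzd walmk rqq jdep hwfzg

Answer: fjvzd
walmk
rqq
jdep
hwfzg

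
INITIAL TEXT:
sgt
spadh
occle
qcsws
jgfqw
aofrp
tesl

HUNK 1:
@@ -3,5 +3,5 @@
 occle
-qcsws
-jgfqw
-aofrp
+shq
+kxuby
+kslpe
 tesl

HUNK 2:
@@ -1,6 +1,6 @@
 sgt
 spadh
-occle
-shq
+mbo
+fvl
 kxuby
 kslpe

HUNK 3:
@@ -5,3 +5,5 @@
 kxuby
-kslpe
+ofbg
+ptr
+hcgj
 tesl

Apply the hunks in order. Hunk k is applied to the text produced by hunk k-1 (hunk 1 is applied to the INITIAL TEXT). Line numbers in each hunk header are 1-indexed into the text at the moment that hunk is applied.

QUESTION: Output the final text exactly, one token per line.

Answer: sgt
spadh
mbo
fvl
kxuby
ofbg
ptr
hcgj
tesl

Derivation:
Hunk 1: at line 3 remove [qcsws,jgfqw,aofrp] add [shq,kxuby,kslpe] -> 7 lines: sgt spadh occle shq kxuby kslpe tesl
Hunk 2: at line 1 remove [occle,shq] add [mbo,fvl] -> 7 lines: sgt spadh mbo fvl kxuby kslpe tesl
Hunk 3: at line 5 remove [kslpe] add [ofbg,ptr,hcgj] -> 9 lines: sgt spadh mbo fvl kxuby ofbg ptr hcgj tesl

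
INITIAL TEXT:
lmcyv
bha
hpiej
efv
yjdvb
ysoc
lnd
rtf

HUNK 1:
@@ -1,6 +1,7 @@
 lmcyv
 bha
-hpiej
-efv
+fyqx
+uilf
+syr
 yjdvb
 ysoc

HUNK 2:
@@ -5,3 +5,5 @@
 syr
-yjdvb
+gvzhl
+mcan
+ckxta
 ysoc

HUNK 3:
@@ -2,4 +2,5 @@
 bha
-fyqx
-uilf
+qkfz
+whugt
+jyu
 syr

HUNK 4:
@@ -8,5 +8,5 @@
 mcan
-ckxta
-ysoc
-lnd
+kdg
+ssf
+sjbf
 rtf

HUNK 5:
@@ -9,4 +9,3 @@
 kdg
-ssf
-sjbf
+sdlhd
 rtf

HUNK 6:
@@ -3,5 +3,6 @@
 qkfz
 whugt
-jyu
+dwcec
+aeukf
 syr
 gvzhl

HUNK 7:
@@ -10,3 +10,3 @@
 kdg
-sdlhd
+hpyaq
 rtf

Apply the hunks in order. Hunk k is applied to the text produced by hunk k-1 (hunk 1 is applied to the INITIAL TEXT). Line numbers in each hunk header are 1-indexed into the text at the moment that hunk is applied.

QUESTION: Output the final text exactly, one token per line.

Answer: lmcyv
bha
qkfz
whugt
dwcec
aeukf
syr
gvzhl
mcan
kdg
hpyaq
rtf

Derivation:
Hunk 1: at line 1 remove [hpiej,efv] add [fyqx,uilf,syr] -> 9 lines: lmcyv bha fyqx uilf syr yjdvb ysoc lnd rtf
Hunk 2: at line 5 remove [yjdvb] add [gvzhl,mcan,ckxta] -> 11 lines: lmcyv bha fyqx uilf syr gvzhl mcan ckxta ysoc lnd rtf
Hunk 3: at line 2 remove [fyqx,uilf] add [qkfz,whugt,jyu] -> 12 lines: lmcyv bha qkfz whugt jyu syr gvzhl mcan ckxta ysoc lnd rtf
Hunk 4: at line 8 remove [ckxta,ysoc,lnd] add [kdg,ssf,sjbf] -> 12 lines: lmcyv bha qkfz whugt jyu syr gvzhl mcan kdg ssf sjbf rtf
Hunk 5: at line 9 remove [ssf,sjbf] add [sdlhd] -> 11 lines: lmcyv bha qkfz whugt jyu syr gvzhl mcan kdg sdlhd rtf
Hunk 6: at line 3 remove [jyu] add [dwcec,aeukf] -> 12 lines: lmcyv bha qkfz whugt dwcec aeukf syr gvzhl mcan kdg sdlhd rtf
Hunk 7: at line 10 remove [sdlhd] add [hpyaq] -> 12 lines: lmcyv bha qkfz whugt dwcec aeukf syr gvzhl mcan kdg hpyaq rtf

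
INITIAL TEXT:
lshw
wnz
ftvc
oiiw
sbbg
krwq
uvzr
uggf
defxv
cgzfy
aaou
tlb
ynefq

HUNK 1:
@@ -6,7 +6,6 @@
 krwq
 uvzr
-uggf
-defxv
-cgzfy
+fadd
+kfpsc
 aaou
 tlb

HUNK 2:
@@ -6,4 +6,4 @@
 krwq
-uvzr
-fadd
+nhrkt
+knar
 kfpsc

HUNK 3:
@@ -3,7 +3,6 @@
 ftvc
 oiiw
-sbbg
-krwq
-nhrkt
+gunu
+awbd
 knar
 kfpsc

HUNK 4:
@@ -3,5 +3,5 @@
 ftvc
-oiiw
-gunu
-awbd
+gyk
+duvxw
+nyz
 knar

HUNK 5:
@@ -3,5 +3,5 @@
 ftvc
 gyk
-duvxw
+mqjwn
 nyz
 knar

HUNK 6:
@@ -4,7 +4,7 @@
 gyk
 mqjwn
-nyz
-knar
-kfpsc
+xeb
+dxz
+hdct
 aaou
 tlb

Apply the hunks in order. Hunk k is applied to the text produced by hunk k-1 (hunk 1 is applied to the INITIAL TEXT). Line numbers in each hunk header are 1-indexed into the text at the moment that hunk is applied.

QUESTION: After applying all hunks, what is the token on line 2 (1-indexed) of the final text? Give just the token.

Hunk 1: at line 6 remove [uggf,defxv,cgzfy] add [fadd,kfpsc] -> 12 lines: lshw wnz ftvc oiiw sbbg krwq uvzr fadd kfpsc aaou tlb ynefq
Hunk 2: at line 6 remove [uvzr,fadd] add [nhrkt,knar] -> 12 lines: lshw wnz ftvc oiiw sbbg krwq nhrkt knar kfpsc aaou tlb ynefq
Hunk 3: at line 3 remove [sbbg,krwq,nhrkt] add [gunu,awbd] -> 11 lines: lshw wnz ftvc oiiw gunu awbd knar kfpsc aaou tlb ynefq
Hunk 4: at line 3 remove [oiiw,gunu,awbd] add [gyk,duvxw,nyz] -> 11 lines: lshw wnz ftvc gyk duvxw nyz knar kfpsc aaou tlb ynefq
Hunk 5: at line 3 remove [duvxw] add [mqjwn] -> 11 lines: lshw wnz ftvc gyk mqjwn nyz knar kfpsc aaou tlb ynefq
Hunk 6: at line 4 remove [nyz,knar,kfpsc] add [xeb,dxz,hdct] -> 11 lines: lshw wnz ftvc gyk mqjwn xeb dxz hdct aaou tlb ynefq
Final line 2: wnz

Answer: wnz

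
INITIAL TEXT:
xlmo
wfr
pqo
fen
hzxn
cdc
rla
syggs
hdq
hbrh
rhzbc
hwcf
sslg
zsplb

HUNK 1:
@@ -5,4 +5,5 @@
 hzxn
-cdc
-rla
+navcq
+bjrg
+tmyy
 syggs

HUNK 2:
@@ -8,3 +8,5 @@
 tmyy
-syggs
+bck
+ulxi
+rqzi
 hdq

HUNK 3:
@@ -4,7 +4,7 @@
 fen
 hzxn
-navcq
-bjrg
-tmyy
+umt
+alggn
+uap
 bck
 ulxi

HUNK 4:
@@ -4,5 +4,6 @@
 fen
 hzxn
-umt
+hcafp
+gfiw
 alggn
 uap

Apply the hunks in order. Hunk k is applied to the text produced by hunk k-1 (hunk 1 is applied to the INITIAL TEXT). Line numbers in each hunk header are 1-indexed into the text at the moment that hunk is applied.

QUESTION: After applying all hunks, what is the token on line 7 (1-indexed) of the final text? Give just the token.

Hunk 1: at line 5 remove [cdc,rla] add [navcq,bjrg,tmyy] -> 15 lines: xlmo wfr pqo fen hzxn navcq bjrg tmyy syggs hdq hbrh rhzbc hwcf sslg zsplb
Hunk 2: at line 8 remove [syggs] add [bck,ulxi,rqzi] -> 17 lines: xlmo wfr pqo fen hzxn navcq bjrg tmyy bck ulxi rqzi hdq hbrh rhzbc hwcf sslg zsplb
Hunk 3: at line 4 remove [navcq,bjrg,tmyy] add [umt,alggn,uap] -> 17 lines: xlmo wfr pqo fen hzxn umt alggn uap bck ulxi rqzi hdq hbrh rhzbc hwcf sslg zsplb
Hunk 4: at line 4 remove [umt] add [hcafp,gfiw] -> 18 lines: xlmo wfr pqo fen hzxn hcafp gfiw alggn uap bck ulxi rqzi hdq hbrh rhzbc hwcf sslg zsplb
Final line 7: gfiw

Answer: gfiw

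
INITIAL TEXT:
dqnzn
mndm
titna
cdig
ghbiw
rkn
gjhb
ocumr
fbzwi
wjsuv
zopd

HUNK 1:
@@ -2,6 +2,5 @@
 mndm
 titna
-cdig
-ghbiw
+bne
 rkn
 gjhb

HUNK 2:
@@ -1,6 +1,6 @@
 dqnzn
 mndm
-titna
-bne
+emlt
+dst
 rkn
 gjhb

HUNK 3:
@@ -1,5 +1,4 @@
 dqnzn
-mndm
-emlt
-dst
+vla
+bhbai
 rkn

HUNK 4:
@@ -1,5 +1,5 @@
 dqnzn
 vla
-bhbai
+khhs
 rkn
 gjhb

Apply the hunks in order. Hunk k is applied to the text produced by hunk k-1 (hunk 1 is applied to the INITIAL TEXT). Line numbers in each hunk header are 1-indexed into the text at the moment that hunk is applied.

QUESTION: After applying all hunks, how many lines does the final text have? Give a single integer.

Answer: 9

Derivation:
Hunk 1: at line 2 remove [cdig,ghbiw] add [bne] -> 10 lines: dqnzn mndm titna bne rkn gjhb ocumr fbzwi wjsuv zopd
Hunk 2: at line 1 remove [titna,bne] add [emlt,dst] -> 10 lines: dqnzn mndm emlt dst rkn gjhb ocumr fbzwi wjsuv zopd
Hunk 3: at line 1 remove [mndm,emlt,dst] add [vla,bhbai] -> 9 lines: dqnzn vla bhbai rkn gjhb ocumr fbzwi wjsuv zopd
Hunk 4: at line 1 remove [bhbai] add [khhs] -> 9 lines: dqnzn vla khhs rkn gjhb ocumr fbzwi wjsuv zopd
Final line count: 9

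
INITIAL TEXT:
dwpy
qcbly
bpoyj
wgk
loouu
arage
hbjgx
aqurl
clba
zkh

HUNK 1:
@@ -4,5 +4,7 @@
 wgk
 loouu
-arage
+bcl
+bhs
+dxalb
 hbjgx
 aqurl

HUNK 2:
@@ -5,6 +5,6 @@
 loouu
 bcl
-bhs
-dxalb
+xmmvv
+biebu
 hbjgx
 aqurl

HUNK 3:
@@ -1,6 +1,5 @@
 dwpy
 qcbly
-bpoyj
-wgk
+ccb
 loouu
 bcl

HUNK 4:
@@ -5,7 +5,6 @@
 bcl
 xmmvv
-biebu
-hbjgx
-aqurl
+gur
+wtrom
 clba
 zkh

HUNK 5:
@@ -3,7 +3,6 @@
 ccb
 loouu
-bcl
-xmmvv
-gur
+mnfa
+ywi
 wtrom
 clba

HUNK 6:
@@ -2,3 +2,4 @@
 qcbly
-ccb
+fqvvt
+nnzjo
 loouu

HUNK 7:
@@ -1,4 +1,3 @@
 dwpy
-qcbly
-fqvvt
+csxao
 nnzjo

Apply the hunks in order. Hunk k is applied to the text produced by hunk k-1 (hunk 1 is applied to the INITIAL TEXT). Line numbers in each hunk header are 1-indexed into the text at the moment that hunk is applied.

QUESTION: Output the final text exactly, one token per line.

Hunk 1: at line 4 remove [arage] add [bcl,bhs,dxalb] -> 12 lines: dwpy qcbly bpoyj wgk loouu bcl bhs dxalb hbjgx aqurl clba zkh
Hunk 2: at line 5 remove [bhs,dxalb] add [xmmvv,biebu] -> 12 lines: dwpy qcbly bpoyj wgk loouu bcl xmmvv biebu hbjgx aqurl clba zkh
Hunk 3: at line 1 remove [bpoyj,wgk] add [ccb] -> 11 lines: dwpy qcbly ccb loouu bcl xmmvv biebu hbjgx aqurl clba zkh
Hunk 4: at line 5 remove [biebu,hbjgx,aqurl] add [gur,wtrom] -> 10 lines: dwpy qcbly ccb loouu bcl xmmvv gur wtrom clba zkh
Hunk 5: at line 3 remove [bcl,xmmvv,gur] add [mnfa,ywi] -> 9 lines: dwpy qcbly ccb loouu mnfa ywi wtrom clba zkh
Hunk 6: at line 2 remove [ccb] add [fqvvt,nnzjo] -> 10 lines: dwpy qcbly fqvvt nnzjo loouu mnfa ywi wtrom clba zkh
Hunk 7: at line 1 remove [qcbly,fqvvt] add [csxao] -> 9 lines: dwpy csxao nnzjo loouu mnfa ywi wtrom clba zkh

Answer: dwpy
csxao
nnzjo
loouu
mnfa
ywi
wtrom
clba
zkh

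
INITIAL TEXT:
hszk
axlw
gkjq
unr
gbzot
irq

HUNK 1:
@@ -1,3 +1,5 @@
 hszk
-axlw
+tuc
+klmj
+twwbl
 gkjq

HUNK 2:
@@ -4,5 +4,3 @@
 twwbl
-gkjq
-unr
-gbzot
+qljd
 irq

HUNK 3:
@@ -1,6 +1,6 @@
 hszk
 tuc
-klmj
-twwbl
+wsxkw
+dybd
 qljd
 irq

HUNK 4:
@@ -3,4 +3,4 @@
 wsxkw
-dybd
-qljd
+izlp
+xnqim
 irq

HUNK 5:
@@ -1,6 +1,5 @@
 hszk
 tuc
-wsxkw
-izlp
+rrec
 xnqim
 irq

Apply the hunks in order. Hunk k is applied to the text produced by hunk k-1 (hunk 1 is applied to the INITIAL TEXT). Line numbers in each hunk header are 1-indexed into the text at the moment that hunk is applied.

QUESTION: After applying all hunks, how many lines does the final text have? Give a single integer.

Hunk 1: at line 1 remove [axlw] add [tuc,klmj,twwbl] -> 8 lines: hszk tuc klmj twwbl gkjq unr gbzot irq
Hunk 2: at line 4 remove [gkjq,unr,gbzot] add [qljd] -> 6 lines: hszk tuc klmj twwbl qljd irq
Hunk 3: at line 1 remove [klmj,twwbl] add [wsxkw,dybd] -> 6 lines: hszk tuc wsxkw dybd qljd irq
Hunk 4: at line 3 remove [dybd,qljd] add [izlp,xnqim] -> 6 lines: hszk tuc wsxkw izlp xnqim irq
Hunk 5: at line 1 remove [wsxkw,izlp] add [rrec] -> 5 lines: hszk tuc rrec xnqim irq
Final line count: 5

Answer: 5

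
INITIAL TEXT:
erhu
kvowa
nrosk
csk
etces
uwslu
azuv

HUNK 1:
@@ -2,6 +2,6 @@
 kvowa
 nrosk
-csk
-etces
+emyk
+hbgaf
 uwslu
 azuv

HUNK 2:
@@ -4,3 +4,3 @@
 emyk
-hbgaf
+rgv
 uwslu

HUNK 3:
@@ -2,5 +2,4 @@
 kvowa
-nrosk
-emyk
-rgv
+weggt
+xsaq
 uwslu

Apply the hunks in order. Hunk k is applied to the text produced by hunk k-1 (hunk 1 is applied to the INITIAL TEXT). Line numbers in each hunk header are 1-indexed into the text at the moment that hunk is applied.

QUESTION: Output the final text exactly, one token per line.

Answer: erhu
kvowa
weggt
xsaq
uwslu
azuv

Derivation:
Hunk 1: at line 2 remove [csk,etces] add [emyk,hbgaf] -> 7 lines: erhu kvowa nrosk emyk hbgaf uwslu azuv
Hunk 2: at line 4 remove [hbgaf] add [rgv] -> 7 lines: erhu kvowa nrosk emyk rgv uwslu azuv
Hunk 3: at line 2 remove [nrosk,emyk,rgv] add [weggt,xsaq] -> 6 lines: erhu kvowa weggt xsaq uwslu azuv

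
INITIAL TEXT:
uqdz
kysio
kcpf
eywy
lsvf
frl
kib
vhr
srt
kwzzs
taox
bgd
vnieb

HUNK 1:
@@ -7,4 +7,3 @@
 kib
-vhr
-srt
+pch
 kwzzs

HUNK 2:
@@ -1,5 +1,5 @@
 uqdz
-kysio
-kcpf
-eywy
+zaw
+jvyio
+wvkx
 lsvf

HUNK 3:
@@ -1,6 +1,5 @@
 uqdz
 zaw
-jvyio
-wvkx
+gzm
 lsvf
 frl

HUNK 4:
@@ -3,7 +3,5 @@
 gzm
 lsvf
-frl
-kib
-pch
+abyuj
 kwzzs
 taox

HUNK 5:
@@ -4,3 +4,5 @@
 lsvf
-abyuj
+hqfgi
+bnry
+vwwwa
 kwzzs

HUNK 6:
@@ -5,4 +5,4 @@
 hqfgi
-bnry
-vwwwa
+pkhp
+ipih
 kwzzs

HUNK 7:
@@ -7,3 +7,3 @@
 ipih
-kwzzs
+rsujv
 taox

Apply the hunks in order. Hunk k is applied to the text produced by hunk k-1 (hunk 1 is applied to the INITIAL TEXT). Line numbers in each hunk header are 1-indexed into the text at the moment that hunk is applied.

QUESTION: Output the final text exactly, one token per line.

Hunk 1: at line 7 remove [vhr,srt] add [pch] -> 12 lines: uqdz kysio kcpf eywy lsvf frl kib pch kwzzs taox bgd vnieb
Hunk 2: at line 1 remove [kysio,kcpf,eywy] add [zaw,jvyio,wvkx] -> 12 lines: uqdz zaw jvyio wvkx lsvf frl kib pch kwzzs taox bgd vnieb
Hunk 3: at line 1 remove [jvyio,wvkx] add [gzm] -> 11 lines: uqdz zaw gzm lsvf frl kib pch kwzzs taox bgd vnieb
Hunk 4: at line 3 remove [frl,kib,pch] add [abyuj] -> 9 lines: uqdz zaw gzm lsvf abyuj kwzzs taox bgd vnieb
Hunk 5: at line 4 remove [abyuj] add [hqfgi,bnry,vwwwa] -> 11 lines: uqdz zaw gzm lsvf hqfgi bnry vwwwa kwzzs taox bgd vnieb
Hunk 6: at line 5 remove [bnry,vwwwa] add [pkhp,ipih] -> 11 lines: uqdz zaw gzm lsvf hqfgi pkhp ipih kwzzs taox bgd vnieb
Hunk 7: at line 7 remove [kwzzs] add [rsujv] -> 11 lines: uqdz zaw gzm lsvf hqfgi pkhp ipih rsujv taox bgd vnieb

Answer: uqdz
zaw
gzm
lsvf
hqfgi
pkhp
ipih
rsujv
taox
bgd
vnieb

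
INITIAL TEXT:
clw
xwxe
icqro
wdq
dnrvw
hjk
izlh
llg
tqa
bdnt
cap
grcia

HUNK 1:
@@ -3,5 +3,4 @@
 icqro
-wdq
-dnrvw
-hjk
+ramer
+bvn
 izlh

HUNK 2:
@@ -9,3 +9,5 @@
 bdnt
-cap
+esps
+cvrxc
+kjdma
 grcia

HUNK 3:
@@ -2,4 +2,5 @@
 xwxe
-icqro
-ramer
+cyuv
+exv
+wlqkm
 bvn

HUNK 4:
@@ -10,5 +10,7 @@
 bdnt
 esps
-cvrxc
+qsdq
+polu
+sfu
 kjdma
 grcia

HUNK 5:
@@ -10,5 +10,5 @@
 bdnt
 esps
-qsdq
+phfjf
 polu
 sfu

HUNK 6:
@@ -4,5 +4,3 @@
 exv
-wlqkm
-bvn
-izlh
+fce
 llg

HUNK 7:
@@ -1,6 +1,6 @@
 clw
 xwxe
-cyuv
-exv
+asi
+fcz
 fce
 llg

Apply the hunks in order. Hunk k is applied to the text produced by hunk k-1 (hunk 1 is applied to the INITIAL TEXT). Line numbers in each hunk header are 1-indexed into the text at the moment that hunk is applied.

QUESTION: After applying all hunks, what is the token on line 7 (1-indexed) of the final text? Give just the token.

Hunk 1: at line 3 remove [wdq,dnrvw,hjk] add [ramer,bvn] -> 11 lines: clw xwxe icqro ramer bvn izlh llg tqa bdnt cap grcia
Hunk 2: at line 9 remove [cap] add [esps,cvrxc,kjdma] -> 13 lines: clw xwxe icqro ramer bvn izlh llg tqa bdnt esps cvrxc kjdma grcia
Hunk 3: at line 2 remove [icqro,ramer] add [cyuv,exv,wlqkm] -> 14 lines: clw xwxe cyuv exv wlqkm bvn izlh llg tqa bdnt esps cvrxc kjdma grcia
Hunk 4: at line 10 remove [cvrxc] add [qsdq,polu,sfu] -> 16 lines: clw xwxe cyuv exv wlqkm bvn izlh llg tqa bdnt esps qsdq polu sfu kjdma grcia
Hunk 5: at line 10 remove [qsdq] add [phfjf] -> 16 lines: clw xwxe cyuv exv wlqkm bvn izlh llg tqa bdnt esps phfjf polu sfu kjdma grcia
Hunk 6: at line 4 remove [wlqkm,bvn,izlh] add [fce] -> 14 lines: clw xwxe cyuv exv fce llg tqa bdnt esps phfjf polu sfu kjdma grcia
Hunk 7: at line 1 remove [cyuv,exv] add [asi,fcz] -> 14 lines: clw xwxe asi fcz fce llg tqa bdnt esps phfjf polu sfu kjdma grcia
Final line 7: tqa

Answer: tqa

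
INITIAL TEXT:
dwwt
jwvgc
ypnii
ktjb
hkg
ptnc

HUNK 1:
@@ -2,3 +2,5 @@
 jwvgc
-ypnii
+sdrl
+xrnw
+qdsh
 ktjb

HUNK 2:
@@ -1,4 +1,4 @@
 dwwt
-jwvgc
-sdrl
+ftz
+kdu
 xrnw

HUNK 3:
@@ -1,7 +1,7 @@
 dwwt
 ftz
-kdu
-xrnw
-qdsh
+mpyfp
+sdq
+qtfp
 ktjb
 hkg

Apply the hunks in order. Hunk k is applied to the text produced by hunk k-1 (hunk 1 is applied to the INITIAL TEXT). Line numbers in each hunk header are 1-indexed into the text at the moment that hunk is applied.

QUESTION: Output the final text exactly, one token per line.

Answer: dwwt
ftz
mpyfp
sdq
qtfp
ktjb
hkg
ptnc

Derivation:
Hunk 1: at line 2 remove [ypnii] add [sdrl,xrnw,qdsh] -> 8 lines: dwwt jwvgc sdrl xrnw qdsh ktjb hkg ptnc
Hunk 2: at line 1 remove [jwvgc,sdrl] add [ftz,kdu] -> 8 lines: dwwt ftz kdu xrnw qdsh ktjb hkg ptnc
Hunk 3: at line 1 remove [kdu,xrnw,qdsh] add [mpyfp,sdq,qtfp] -> 8 lines: dwwt ftz mpyfp sdq qtfp ktjb hkg ptnc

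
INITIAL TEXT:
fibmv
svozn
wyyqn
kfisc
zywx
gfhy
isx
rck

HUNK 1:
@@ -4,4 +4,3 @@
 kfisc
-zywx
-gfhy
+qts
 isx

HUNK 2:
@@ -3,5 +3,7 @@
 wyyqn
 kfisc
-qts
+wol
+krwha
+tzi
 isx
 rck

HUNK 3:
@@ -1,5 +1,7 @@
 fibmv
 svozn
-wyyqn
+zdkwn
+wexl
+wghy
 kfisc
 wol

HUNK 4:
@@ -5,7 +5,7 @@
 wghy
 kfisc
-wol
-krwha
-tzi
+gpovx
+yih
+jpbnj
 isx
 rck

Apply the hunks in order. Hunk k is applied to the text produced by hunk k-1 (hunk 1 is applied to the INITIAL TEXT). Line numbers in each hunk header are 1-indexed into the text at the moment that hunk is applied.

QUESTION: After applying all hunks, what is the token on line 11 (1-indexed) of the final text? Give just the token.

Hunk 1: at line 4 remove [zywx,gfhy] add [qts] -> 7 lines: fibmv svozn wyyqn kfisc qts isx rck
Hunk 2: at line 3 remove [qts] add [wol,krwha,tzi] -> 9 lines: fibmv svozn wyyqn kfisc wol krwha tzi isx rck
Hunk 3: at line 1 remove [wyyqn] add [zdkwn,wexl,wghy] -> 11 lines: fibmv svozn zdkwn wexl wghy kfisc wol krwha tzi isx rck
Hunk 4: at line 5 remove [wol,krwha,tzi] add [gpovx,yih,jpbnj] -> 11 lines: fibmv svozn zdkwn wexl wghy kfisc gpovx yih jpbnj isx rck
Final line 11: rck

Answer: rck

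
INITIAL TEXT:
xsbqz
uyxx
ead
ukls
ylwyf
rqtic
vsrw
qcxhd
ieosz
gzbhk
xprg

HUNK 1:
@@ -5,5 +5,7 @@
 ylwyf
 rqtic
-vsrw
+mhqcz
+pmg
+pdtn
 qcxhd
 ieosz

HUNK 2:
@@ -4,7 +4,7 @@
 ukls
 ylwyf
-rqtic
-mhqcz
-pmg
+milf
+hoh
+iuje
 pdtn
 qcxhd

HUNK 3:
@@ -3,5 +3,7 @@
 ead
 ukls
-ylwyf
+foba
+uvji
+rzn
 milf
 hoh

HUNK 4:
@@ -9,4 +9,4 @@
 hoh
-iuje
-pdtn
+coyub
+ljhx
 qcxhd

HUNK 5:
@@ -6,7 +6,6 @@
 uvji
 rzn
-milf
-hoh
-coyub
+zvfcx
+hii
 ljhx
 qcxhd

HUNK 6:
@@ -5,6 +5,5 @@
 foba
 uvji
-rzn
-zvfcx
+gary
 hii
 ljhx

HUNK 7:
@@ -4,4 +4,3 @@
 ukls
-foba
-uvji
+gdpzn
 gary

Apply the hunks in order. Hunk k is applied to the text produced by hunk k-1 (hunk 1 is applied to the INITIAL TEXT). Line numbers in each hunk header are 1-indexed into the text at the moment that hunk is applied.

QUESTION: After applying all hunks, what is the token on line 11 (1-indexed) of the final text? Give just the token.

Answer: gzbhk

Derivation:
Hunk 1: at line 5 remove [vsrw] add [mhqcz,pmg,pdtn] -> 13 lines: xsbqz uyxx ead ukls ylwyf rqtic mhqcz pmg pdtn qcxhd ieosz gzbhk xprg
Hunk 2: at line 4 remove [rqtic,mhqcz,pmg] add [milf,hoh,iuje] -> 13 lines: xsbqz uyxx ead ukls ylwyf milf hoh iuje pdtn qcxhd ieosz gzbhk xprg
Hunk 3: at line 3 remove [ylwyf] add [foba,uvji,rzn] -> 15 lines: xsbqz uyxx ead ukls foba uvji rzn milf hoh iuje pdtn qcxhd ieosz gzbhk xprg
Hunk 4: at line 9 remove [iuje,pdtn] add [coyub,ljhx] -> 15 lines: xsbqz uyxx ead ukls foba uvji rzn milf hoh coyub ljhx qcxhd ieosz gzbhk xprg
Hunk 5: at line 6 remove [milf,hoh,coyub] add [zvfcx,hii] -> 14 lines: xsbqz uyxx ead ukls foba uvji rzn zvfcx hii ljhx qcxhd ieosz gzbhk xprg
Hunk 6: at line 5 remove [rzn,zvfcx] add [gary] -> 13 lines: xsbqz uyxx ead ukls foba uvji gary hii ljhx qcxhd ieosz gzbhk xprg
Hunk 7: at line 4 remove [foba,uvji] add [gdpzn] -> 12 lines: xsbqz uyxx ead ukls gdpzn gary hii ljhx qcxhd ieosz gzbhk xprg
Final line 11: gzbhk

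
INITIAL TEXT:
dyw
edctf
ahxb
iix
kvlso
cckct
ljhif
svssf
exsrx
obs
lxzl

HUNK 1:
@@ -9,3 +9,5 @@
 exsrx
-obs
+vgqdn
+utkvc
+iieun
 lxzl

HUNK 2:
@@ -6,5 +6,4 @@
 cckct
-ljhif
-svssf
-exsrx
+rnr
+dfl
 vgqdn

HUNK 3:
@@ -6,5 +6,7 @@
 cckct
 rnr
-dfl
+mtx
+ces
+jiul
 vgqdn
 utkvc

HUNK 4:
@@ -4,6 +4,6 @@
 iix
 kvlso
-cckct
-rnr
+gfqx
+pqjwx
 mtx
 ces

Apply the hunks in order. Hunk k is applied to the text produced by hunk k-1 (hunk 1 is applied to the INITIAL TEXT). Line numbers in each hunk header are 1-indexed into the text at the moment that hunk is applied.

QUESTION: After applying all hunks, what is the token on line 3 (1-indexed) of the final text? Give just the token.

Hunk 1: at line 9 remove [obs] add [vgqdn,utkvc,iieun] -> 13 lines: dyw edctf ahxb iix kvlso cckct ljhif svssf exsrx vgqdn utkvc iieun lxzl
Hunk 2: at line 6 remove [ljhif,svssf,exsrx] add [rnr,dfl] -> 12 lines: dyw edctf ahxb iix kvlso cckct rnr dfl vgqdn utkvc iieun lxzl
Hunk 3: at line 6 remove [dfl] add [mtx,ces,jiul] -> 14 lines: dyw edctf ahxb iix kvlso cckct rnr mtx ces jiul vgqdn utkvc iieun lxzl
Hunk 4: at line 4 remove [cckct,rnr] add [gfqx,pqjwx] -> 14 lines: dyw edctf ahxb iix kvlso gfqx pqjwx mtx ces jiul vgqdn utkvc iieun lxzl
Final line 3: ahxb

Answer: ahxb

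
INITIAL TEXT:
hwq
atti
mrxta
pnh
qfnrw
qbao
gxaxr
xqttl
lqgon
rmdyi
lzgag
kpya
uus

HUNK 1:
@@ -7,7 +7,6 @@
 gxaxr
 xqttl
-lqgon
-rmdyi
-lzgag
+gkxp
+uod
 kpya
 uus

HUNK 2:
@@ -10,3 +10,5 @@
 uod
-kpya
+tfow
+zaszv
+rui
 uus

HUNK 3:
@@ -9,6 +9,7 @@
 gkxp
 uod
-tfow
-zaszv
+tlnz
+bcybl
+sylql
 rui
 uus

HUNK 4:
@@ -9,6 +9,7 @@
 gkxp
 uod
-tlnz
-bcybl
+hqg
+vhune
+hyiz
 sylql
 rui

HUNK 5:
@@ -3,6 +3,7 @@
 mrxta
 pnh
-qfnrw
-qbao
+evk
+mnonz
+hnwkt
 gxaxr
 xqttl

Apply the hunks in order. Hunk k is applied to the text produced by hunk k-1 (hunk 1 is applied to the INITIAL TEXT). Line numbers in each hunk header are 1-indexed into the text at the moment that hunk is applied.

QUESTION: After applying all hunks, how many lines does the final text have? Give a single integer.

Answer: 17

Derivation:
Hunk 1: at line 7 remove [lqgon,rmdyi,lzgag] add [gkxp,uod] -> 12 lines: hwq atti mrxta pnh qfnrw qbao gxaxr xqttl gkxp uod kpya uus
Hunk 2: at line 10 remove [kpya] add [tfow,zaszv,rui] -> 14 lines: hwq atti mrxta pnh qfnrw qbao gxaxr xqttl gkxp uod tfow zaszv rui uus
Hunk 3: at line 9 remove [tfow,zaszv] add [tlnz,bcybl,sylql] -> 15 lines: hwq atti mrxta pnh qfnrw qbao gxaxr xqttl gkxp uod tlnz bcybl sylql rui uus
Hunk 4: at line 9 remove [tlnz,bcybl] add [hqg,vhune,hyiz] -> 16 lines: hwq atti mrxta pnh qfnrw qbao gxaxr xqttl gkxp uod hqg vhune hyiz sylql rui uus
Hunk 5: at line 3 remove [qfnrw,qbao] add [evk,mnonz,hnwkt] -> 17 lines: hwq atti mrxta pnh evk mnonz hnwkt gxaxr xqttl gkxp uod hqg vhune hyiz sylql rui uus
Final line count: 17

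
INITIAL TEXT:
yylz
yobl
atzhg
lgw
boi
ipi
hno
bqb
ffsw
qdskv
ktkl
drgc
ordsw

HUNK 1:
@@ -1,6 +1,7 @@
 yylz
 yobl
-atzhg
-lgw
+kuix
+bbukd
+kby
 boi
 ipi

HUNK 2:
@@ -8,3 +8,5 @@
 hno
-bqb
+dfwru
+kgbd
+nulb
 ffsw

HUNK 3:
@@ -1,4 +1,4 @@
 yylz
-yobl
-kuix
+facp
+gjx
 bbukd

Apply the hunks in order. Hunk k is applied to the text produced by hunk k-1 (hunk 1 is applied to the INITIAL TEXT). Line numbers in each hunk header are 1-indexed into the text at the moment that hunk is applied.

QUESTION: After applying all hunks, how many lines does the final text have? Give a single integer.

Hunk 1: at line 1 remove [atzhg,lgw] add [kuix,bbukd,kby] -> 14 lines: yylz yobl kuix bbukd kby boi ipi hno bqb ffsw qdskv ktkl drgc ordsw
Hunk 2: at line 8 remove [bqb] add [dfwru,kgbd,nulb] -> 16 lines: yylz yobl kuix bbukd kby boi ipi hno dfwru kgbd nulb ffsw qdskv ktkl drgc ordsw
Hunk 3: at line 1 remove [yobl,kuix] add [facp,gjx] -> 16 lines: yylz facp gjx bbukd kby boi ipi hno dfwru kgbd nulb ffsw qdskv ktkl drgc ordsw
Final line count: 16

Answer: 16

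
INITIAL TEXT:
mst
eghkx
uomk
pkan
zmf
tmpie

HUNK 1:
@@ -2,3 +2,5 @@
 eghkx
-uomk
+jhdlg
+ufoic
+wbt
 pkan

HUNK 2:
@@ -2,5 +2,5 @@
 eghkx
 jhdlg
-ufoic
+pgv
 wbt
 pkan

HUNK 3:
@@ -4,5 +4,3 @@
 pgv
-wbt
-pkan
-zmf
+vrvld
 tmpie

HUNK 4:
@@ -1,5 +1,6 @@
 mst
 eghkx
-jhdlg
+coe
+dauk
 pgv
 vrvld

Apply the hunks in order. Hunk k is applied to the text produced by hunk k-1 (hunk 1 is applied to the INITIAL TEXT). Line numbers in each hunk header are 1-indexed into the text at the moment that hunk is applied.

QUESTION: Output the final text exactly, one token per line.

Answer: mst
eghkx
coe
dauk
pgv
vrvld
tmpie

Derivation:
Hunk 1: at line 2 remove [uomk] add [jhdlg,ufoic,wbt] -> 8 lines: mst eghkx jhdlg ufoic wbt pkan zmf tmpie
Hunk 2: at line 2 remove [ufoic] add [pgv] -> 8 lines: mst eghkx jhdlg pgv wbt pkan zmf tmpie
Hunk 3: at line 4 remove [wbt,pkan,zmf] add [vrvld] -> 6 lines: mst eghkx jhdlg pgv vrvld tmpie
Hunk 4: at line 1 remove [jhdlg] add [coe,dauk] -> 7 lines: mst eghkx coe dauk pgv vrvld tmpie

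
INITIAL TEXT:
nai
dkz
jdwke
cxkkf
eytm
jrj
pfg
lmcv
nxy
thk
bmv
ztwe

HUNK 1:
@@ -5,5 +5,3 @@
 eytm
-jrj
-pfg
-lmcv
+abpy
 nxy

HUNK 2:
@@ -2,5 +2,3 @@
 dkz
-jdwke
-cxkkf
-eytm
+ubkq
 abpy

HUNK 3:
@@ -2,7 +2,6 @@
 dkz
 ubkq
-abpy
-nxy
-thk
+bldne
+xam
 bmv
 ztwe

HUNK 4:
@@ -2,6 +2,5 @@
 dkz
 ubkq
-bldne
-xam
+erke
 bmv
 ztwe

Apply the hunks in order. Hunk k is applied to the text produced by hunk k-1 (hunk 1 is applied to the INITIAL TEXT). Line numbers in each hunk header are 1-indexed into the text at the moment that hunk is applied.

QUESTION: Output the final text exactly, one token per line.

Hunk 1: at line 5 remove [jrj,pfg,lmcv] add [abpy] -> 10 lines: nai dkz jdwke cxkkf eytm abpy nxy thk bmv ztwe
Hunk 2: at line 2 remove [jdwke,cxkkf,eytm] add [ubkq] -> 8 lines: nai dkz ubkq abpy nxy thk bmv ztwe
Hunk 3: at line 2 remove [abpy,nxy,thk] add [bldne,xam] -> 7 lines: nai dkz ubkq bldne xam bmv ztwe
Hunk 4: at line 2 remove [bldne,xam] add [erke] -> 6 lines: nai dkz ubkq erke bmv ztwe

Answer: nai
dkz
ubkq
erke
bmv
ztwe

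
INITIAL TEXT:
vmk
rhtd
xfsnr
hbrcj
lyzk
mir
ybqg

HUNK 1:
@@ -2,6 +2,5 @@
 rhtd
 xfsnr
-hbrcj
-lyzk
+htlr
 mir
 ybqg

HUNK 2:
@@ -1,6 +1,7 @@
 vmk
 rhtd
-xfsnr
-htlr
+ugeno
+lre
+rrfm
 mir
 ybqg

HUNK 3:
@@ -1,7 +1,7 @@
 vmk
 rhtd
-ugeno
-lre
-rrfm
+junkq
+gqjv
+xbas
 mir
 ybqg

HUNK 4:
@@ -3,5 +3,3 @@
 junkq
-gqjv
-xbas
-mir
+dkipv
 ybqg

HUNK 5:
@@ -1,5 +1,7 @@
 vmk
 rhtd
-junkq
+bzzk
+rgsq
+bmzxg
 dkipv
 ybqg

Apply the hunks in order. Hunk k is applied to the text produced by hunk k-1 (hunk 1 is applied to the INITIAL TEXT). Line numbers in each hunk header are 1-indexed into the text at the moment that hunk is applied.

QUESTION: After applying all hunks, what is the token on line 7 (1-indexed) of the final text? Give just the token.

Answer: ybqg

Derivation:
Hunk 1: at line 2 remove [hbrcj,lyzk] add [htlr] -> 6 lines: vmk rhtd xfsnr htlr mir ybqg
Hunk 2: at line 1 remove [xfsnr,htlr] add [ugeno,lre,rrfm] -> 7 lines: vmk rhtd ugeno lre rrfm mir ybqg
Hunk 3: at line 1 remove [ugeno,lre,rrfm] add [junkq,gqjv,xbas] -> 7 lines: vmk rhtd junkq gqjv xbas mir ybqg
Hunk 4: at line 3 remove [gqjv,xbas,mir] add [dkipv] -> 5 lines: vmk rhtd junkq dkipv ybqg
Hunk 5: at line 1 remove [junkq] add [bzzk,rgsq,bmzxg] -> 7 lines: vmk rhtd bzzk rgsq bmzxg dkipv ybqg
Final line 7: ybqg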